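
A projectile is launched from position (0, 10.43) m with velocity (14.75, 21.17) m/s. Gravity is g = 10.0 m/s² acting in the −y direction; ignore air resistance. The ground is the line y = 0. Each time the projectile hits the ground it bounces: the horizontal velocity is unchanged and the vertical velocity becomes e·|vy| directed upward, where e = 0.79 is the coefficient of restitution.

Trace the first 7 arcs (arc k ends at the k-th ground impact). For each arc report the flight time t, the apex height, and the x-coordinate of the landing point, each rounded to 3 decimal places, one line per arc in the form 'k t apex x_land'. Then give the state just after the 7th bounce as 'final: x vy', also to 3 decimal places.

Arc 1: start y=10.430, vy=21.170 → t=4.680, apex=32.838, x_land=69.026, impact vy=-25.628
  bounce: vy ← 0.79·25.628 = 20.246
Arc 2: start y=0.000, vy=20.246 → t=4.049, apex=20.494, x_land=128.751, impact vy=-20.246
  bounce: vy ← 0.79·20.246 = 15.994
Arc 3: start y=0.000, vy=15.994 → t=3.199, apex=12.791, x_land=175.934, impact vy=-15.994
  bounce: vy ← 0.79·15.994 = 12.635
Arc 4: start y=0.000, vy=12.635 → t=2.527, apex=7.983, x_land=213.208, impact vy=-12.635
  bounce: vy ← 0.79·12.635 = 9.982
Arc 5: start y=0.000, vy=9.982 → t=1.996, apex=4.982, x_land=242.655, impact vy=-9.982
  bounce: vy ← 0.79·9.982 = 7.886
Arc 6: start y=0.000, vy=7.886 → t=1.577, apex=3.109, x_land=265.918, impact vy=-7.886
  bounce: vy ← 0.79·7.886 = 6.230
Arc 7: start y=0.000, vy=6.230 → t=1.246, apex=1.940, x_land=284.295, impact vy=-6.230
  bounce: vy ← 0.79·6.230 = 4.921

1 4.680 32.838 69.026
2 4.049 20.494 128.751
3 3.199 12.791 175.934
4 2.527 7.983 213.208
5 1.996 4.982 242.655
6 1.577 3.109 265.918
7 1.246 1.940 284.295
final: 284.295 4.921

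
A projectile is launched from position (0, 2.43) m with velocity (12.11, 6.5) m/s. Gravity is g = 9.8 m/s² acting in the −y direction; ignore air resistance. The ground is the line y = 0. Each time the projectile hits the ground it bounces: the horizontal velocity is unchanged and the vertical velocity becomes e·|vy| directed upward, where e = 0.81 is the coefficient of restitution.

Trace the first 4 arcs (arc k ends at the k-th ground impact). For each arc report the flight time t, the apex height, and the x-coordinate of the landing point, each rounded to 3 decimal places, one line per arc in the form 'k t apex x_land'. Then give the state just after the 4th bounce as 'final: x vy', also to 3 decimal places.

Arc 1: start y=2.430, vy=6.500 → t=1.631, apex=4.586, x_land=19.747, impact vy=-9.480
  bounce: vy ← 0.81·9.480 = 7.679
Arc 2: start y=0.000, vy=7.679 → t=1.567, apex=3.009, x_land=38.726, impact vy=-7.679
  bounce: vy ← 0.81·7.679 = 6.220
Arc 3: start y=0.000, vy=6.220 → t=1.269, apex=1.974, x_land=54.098, impact vy=-6.220
  bounce: vy ← 0.81·6.220 = 5.038
Arc 4: start y=0.000, vy=5.038 → t=1.028, apex=1.295, x_land=66.550, impact vy=-5.038
  bounce: vy ← 0.81·5.038 = 4.081

1 1.631 4.586 19.747
2 1.567 3.009 38.726
3 1.269 1.974 54.098
4 1.028 1.295 66.550
final: 66.550 4.081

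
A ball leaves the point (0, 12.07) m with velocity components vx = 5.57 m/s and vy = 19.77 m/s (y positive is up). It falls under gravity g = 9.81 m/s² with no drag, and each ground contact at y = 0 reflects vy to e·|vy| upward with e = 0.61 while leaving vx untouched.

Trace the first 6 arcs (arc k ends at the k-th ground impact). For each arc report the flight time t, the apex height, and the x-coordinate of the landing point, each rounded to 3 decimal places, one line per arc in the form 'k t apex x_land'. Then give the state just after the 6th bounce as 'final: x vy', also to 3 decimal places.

1 4.569 31.991 25.450
2 3.116 11.904 42.805
3 1.901 4.429 53.391
4 1.159 1.648 59.848
5 0.707 0.613 63.787
6 0.431 0.228 66.190
final: 66.190 1.291

Arc 1: start y=12.070, vy=19.770 → t=4.569, apex=31.991, x_land=25.450, impact vy=-25.053
  bounce: vy ← 0.61·25.053 = 15.282
Arc 2: start y=0.000, vy=15.282 → t=3.116, apex=11.904, x_land=42.805, impact vy=-15.282
  bounce: vy ← 0.61·15.282 = 9.322
Arc 3: start y=0.000, vy=9.322 → t=1.901, apex=4.429, x_land=53.391, impact vy=-9.322
  bounce: vy ← 0.61·9.322 = 5.687
Arc 4: start y=0.000, vy=5.687 → t=1.159, apex=1.648, x_land=59.848, impact vy=-5.687
  bounce: vy ← 0.61·5.687 = 3.469
Arc 5: start y=0.000, vy=3.469 → t=0.707, apex=0.613, x_land=63.787, impact vy=-3.469
  bounce: vy ← 0.61·3.469 = 2.116
Arc 6: start y=0.000, vy=2.116 → t=0.431, apex=0.228, x_land=66.190, impact vy=-2.116
  bounce: vy ← 0.61·2.116 = 1.291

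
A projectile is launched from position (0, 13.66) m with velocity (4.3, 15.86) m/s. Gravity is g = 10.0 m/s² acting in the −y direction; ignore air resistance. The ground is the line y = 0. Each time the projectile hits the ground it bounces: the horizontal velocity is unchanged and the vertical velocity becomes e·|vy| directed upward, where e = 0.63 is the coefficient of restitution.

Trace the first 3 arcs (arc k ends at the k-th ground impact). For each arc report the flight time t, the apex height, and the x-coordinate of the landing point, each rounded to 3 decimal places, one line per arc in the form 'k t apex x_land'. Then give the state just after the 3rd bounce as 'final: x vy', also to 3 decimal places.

Arc 1: start y=13.660, vy=15.860 → t=3.877, apex=26.237, x_land=16.670, impact vy=-22.907
  bounce: vy ← 0.63·22.907 = 14.432
Arc 2: start y=0.000, vy=14.432 → t=2.886, apex=10.413, x_land=29.081, impact vy=-14.432
  bounce: vy ← 0.63·14.432 = 9.092
Arc 3: start y=0.000, vy=9.092 → t=1.818, apex=4.133, x_land=36.900, impact vy=-9.092
  bounce: vy ← 0.63·9.092 = 5.728

1 3.877 26.237 16.670
2 2.886 10.413 29.081
3 1.818 4.133 36.900
final: 36.900 5.728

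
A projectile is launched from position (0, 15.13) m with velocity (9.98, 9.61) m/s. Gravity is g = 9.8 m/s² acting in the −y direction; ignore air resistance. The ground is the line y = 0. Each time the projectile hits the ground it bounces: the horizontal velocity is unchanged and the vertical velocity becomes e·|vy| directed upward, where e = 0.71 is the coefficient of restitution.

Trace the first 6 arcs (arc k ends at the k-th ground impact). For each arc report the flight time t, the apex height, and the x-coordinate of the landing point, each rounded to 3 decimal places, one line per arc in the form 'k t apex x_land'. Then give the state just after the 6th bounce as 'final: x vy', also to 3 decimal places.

Arc 1: start y=15.130, vy=9.610 → t=2.993, apex=19.842, x_land=29.869, impact vy=-19.721
  bounce: vy ← 0.71·19.721 = 14.002
Arc 2: start y=0.000, vy=14.002 → t=2.857, apex=10.002, x_land=58.387, impact vy=-14.002
  bounce: vy ← 0.71·14.002 = 9.941
Arc 3: start y=0.000, vy=9.941 → t=2.029, apex=5.042, x_land=78.634, impact vy=-9.941
  bounce: vy ← 0.71·9.941 = 7.058
Arc 4: start y=0.000, vy=7.058 → t=1.440, apex=2.542, x_land=93.010, impact vy=-7.058
  bounce: vy ← 0.71·7.058 = 5.011
Arc 5: start y=0.000, vy=5.011 → t=1.023, apex=1.281, x_land=103.217, impact vy=-5.011
  bounce: vy ← 0.71·5.011 = 3.558
Arc 6: start y=0.000, vy=3.558 → t=0.726, apex=0.646, x_land=110.463, impact vy=-3.558
  bounce: vy ← 0.71·3.558 = 2.526

1 2.993 19.842 29.869
2 2.857 10.002 58.387
3 2.029 5.042 78.634
4 1.440 2.542 93.010
5 1.023 1.281 103.217
6 0.726 0.646 110.463
final: 110.463 2.526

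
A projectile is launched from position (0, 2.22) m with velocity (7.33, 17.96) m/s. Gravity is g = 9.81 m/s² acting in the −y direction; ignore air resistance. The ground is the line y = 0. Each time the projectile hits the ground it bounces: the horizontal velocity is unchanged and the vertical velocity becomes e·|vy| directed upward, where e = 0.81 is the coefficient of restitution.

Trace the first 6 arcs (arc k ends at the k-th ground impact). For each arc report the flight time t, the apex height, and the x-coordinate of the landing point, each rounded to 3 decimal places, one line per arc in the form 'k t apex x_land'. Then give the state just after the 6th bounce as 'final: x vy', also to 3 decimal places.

Arc 1: start y=2.220, vy=17.960 → t=3.781, apex=18.660, x_land=27.717, impact vy=-19.134
  bounce: vy ← 0.81·19.134 = 15.499
Arc 2: start y=0.000, vy=15.499 → t=3.160, apex=12.243, x_land=50.878, impact vy=-15.499
  bounce: vy ← 0.81·15.499 = 12.554
Arc 3: start y=0.000, vy=12.554 → t=2.559, apex=8.033, x_land=69.638, impact vy=-12.554
  bounce: vy ← 0.81·12.554 = 10.169
Arc 4: start y=0.000, vy=10.169 → t=2.073, apex=5.270, x_land=84.834, impact vy=-10.169
  bounce: vy ← 0.81·10.169 = 8.237
Arc 5: start y=0.000, vy=8.237 → t=1.679, apex=3.458, x_land=97.143, impact vy=-8.237
  bounce: vy ← 0.81·8.237 = 6.672
Arc 6: start y=0.000, vy=6.672 → t=1.360, apex=2.269, x_land=107.113, impact vy=-6.672
  bounce: vy ← 0.81·6.672 = 5.404

1 3.781 18.660 27.717
2 3.160 12.243 50.878
3 2.559 8.033 69.638
4 2.073 5.270 84.834
5 1.679 3.458 97.143
6 1.360 2.269 107.113
final: 107.113 5.404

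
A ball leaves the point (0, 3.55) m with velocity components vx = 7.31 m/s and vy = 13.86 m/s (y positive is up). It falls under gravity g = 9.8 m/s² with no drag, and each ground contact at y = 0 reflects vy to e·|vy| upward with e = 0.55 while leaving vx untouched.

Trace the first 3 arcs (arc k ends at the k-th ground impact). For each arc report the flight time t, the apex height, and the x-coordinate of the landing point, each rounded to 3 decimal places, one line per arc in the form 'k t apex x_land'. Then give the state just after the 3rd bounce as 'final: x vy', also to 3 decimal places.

1 3.065 13.351 22.405
2 1.816 4.039 35.678
3 0.999 1.222 42.978
final: 42.978 2.691

Arc 1: start y=3.550, vy=13.860 → t=3.065, apex=13.351, x_land=22.405, impact vy=-16.177
  bounce: vy ← 0.55·16.177 = 8.897
Arc 2: start y=0.000, vy=8.897 → t=1.816, apex=4.039, x_land=35.678, impact vy=-8.897
  bounce: vy ← 0.55·8.897 = 4.893
Arc 3: start y=0.000, vy=4.893 → t=0.999, apex=1.222, x_land=42.978, impact vy=-4.893
  bounce: vy ← 0.55·4.893 = 2.691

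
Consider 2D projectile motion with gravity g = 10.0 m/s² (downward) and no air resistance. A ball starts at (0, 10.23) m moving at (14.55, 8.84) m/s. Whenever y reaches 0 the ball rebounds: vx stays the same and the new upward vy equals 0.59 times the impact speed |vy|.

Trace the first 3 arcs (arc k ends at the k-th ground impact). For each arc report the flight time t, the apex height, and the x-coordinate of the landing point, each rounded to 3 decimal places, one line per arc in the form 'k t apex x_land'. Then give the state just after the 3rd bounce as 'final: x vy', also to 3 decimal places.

Arc 1: start y=10.230, vy=8.840 → t=2.566, apex=14.137, x_land=37.328, impact vy=-16.815
  bounce: vy ← 0.59·16.815 = 9.921
Arc 2: start y=0.000, vy=9.921 → t=1.984, apex=4.921, x_land=66.198, impact vy=-9.921
  bounce: vy ← 0.59·9.921 = 5.853
Arc 3: start y=0.000, vy=5.853 → t=1.171, apex=1.713, x_land=83.231, impact vy=-5.853
  bounce: vy ← 0.59·5.853 = 3.453

1 2.566 14.137 37.328
2 1.984 4.921 66.198
3 1.171 1.713 83.231
final: 83.231 3.453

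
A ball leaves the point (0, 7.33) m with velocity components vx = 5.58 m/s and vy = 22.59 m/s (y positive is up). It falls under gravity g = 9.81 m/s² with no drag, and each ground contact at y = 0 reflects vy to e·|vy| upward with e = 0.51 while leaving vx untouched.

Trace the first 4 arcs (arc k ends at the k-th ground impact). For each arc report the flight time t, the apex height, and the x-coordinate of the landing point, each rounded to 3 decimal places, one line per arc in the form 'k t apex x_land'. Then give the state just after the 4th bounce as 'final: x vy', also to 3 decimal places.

Arc 1: start y=7.330, vy=22.590 → t=4.910, apex=33.340, x_land=27.397, impact vy=-25.576
  bounce: vy ← 0.51·25.576 = 13.044
Arc 2: start y=0.000, vy=13.044 → t=2.659, apex=8.672, x_land=42.236, impact vy=-13.044
  bounce: vy ← 0.51·13.044 = 6.652
Arc 3: start y=0.000, vy=6.652 → t=1.356, apex=2.255, x_land=49.803, impact vy=-6.652
  bounce: vy ← 0.51·6.652 = 3.393
Arc 4: start y=0.000, vy=3.393 → t=0.692, apex=0.587, x_land=53.663, impact vy=-3.393
  bounce: vy ← 0.51·3.393 = 1.730

1 4.910 33.340 27.397
2 2.659 8.672 42.236
3 1.356 2.255 49.803
4 0.692 0.587 53.663
final: 53.663 1.730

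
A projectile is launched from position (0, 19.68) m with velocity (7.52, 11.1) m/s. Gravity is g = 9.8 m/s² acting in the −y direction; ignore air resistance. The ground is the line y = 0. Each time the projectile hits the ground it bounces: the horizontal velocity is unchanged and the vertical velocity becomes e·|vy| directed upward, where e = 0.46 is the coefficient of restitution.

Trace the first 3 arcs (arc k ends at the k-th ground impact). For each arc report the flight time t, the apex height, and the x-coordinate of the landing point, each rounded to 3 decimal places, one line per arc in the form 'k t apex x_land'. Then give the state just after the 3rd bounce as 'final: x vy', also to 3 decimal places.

Arc 1: start y=19.680, vy=11.100 → t=3.435, apex=25.966, x_land=25.829, impact vy=-22.560
  bounce: vy ← 0.46·22.560 = 10.377
Arc 2: start y=0.000, vy=10.377 → t=2.118, apex=5.494, x_land=41.755, impact vy=-10.377
  bounce: vy ← 0.46·10.377 = 4.774
Arc 3: start y=0.000, vy=4.774 → t=0.974, apex=1.163, x_land=49.081, impact vy=-4.774
  bounce: vy ← 0.46·4.774 = 2.196

1 3.435 25.966 25.829
2 2.118 5.494 41.755
3 0.974 1.163 49.081
final: 49.081 2.196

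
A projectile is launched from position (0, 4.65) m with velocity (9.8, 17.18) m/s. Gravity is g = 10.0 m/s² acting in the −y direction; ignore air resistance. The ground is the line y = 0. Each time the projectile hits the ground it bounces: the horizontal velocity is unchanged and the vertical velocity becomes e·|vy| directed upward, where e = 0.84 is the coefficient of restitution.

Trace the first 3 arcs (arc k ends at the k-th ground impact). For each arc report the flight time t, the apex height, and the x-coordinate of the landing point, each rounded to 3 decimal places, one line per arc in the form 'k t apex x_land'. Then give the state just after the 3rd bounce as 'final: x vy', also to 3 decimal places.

1 3.688 19.408 36.144
2 3.310 13.694 68.581
3 2.780 9.662 95.827
final: 95.827 11.677

Arc 1: start y=4.650, vy=17.180 → t=3.688, apex=19.408, x_land=36.144, impact vy=-19.702
  bounce: vy ← 0.84·19.702 = 16.549
Arc 2: start y=0.000, vy=16.549 → t=3.310, apex=13.694, x_land=68.581, impact vy=-16.549
  bounce: vy ← 0.84·16.549 = 13.901
Arc 3: start y=0.000, vy=13.901 → t=2.780, apex=9.662, x_land=95.827, impact vy=-13.901
  bounce: vy ← 0.84·13.901 = 11.677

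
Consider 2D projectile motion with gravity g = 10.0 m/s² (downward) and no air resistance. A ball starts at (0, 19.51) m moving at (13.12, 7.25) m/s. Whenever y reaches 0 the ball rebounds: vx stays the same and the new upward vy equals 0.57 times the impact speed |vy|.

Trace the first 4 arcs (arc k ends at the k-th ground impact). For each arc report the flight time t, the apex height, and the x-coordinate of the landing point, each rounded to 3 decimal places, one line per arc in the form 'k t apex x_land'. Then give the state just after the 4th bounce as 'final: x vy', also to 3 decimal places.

Arc 1: start y=19.510, vy=7.250 → t=2.829, apex=22.138, x_land=37.119, impact vy=-21.042
  bounce: vy ← 0.57·21.042 = 11.994
Arc 2: start y=0.000, vy=11.994 → t=2.399, apex=7.193, x_land=68.591, impact vy=-11.994
  bounce: vy ← 0.57·11.994 = 6.837
Arc 3: start y=0.000, vy=6.837 → t=1.367, apex=2.337, x_land=86.530, impact vy=-6.837
  bounce: vy ← 0.57·6.837 = 3.897
Arc 4: start y=0.000, vy=3.897 → t=0.779, apex=0.759, x_land=96.755, impact vy=-3.897
  bounce: vy ← 0.57·3.897 = 2.221

1 2.829 22.138 37.119
2 2.399 7.193 68.591
3 1.367 2.337 86.530
4 0.779 0.759 96.755
final: 96.755 2.221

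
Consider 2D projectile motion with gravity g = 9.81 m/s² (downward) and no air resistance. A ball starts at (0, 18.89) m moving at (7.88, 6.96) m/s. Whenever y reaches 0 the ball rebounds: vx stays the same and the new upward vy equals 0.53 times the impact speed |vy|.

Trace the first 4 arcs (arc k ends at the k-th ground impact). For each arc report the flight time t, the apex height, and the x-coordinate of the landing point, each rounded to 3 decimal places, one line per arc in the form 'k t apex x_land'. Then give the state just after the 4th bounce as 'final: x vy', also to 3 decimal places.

Arc 1: start y=18.890, vy=6.960 → t=2.796, apex=21.359, x_land=22.034, impact vy=-20.471
  bounce: vy ← 0.53·20.471 = 10.850
Arc 2: start y=0.000, vy=10.850 → t=2.212, apex=6.000, x_land=39.465, impact vy=-10.850
  bounce: vy ← 0.53·10.850 = 5.750
Arc 3: start y=0.000, vy=5.750 → t=1.172, apex=1.685, x_land=48.703, impact vy=-5.750
  bounce: vy ← 0.53·5.750 = 3.048
Arc 4: start y=0.000, vy=3.048 → t=0.621, apex=0.473, x_land=53.599, impact vy=-3.048
  bounce: vy ← 0.53·3.048 = 1.615

1 2.796 21.359 22.034
2 2.212 6.000 39.465
3 1.172 1.685 48.703
4 0.621 0.473 53.599
final: 53.599 1.615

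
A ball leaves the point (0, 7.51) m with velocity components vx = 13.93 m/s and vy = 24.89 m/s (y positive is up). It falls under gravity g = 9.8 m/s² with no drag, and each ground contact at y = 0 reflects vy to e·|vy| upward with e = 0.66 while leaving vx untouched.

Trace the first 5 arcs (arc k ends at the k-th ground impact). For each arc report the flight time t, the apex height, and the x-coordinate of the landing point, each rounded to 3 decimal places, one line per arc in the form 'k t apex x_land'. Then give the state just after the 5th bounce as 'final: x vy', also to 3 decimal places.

Arc 1: start y=7.510, vy=24.890 → t=5.365, apex=39.118, x_land=74.738, impact vy=-27.689
  bounce: vy ← 0.66·27.689 = 18.275
Arc 2: start y=0.000, vy=18.275 → t=3.730, apex=17.040, x_land=126.691, impact vy=-18.275
  bounce: vy ← 0.66·18.275 = 12.062
Arc 3: start y=0.000, vy=12.062 → t=2.462, apex=7.422, x_land=160.981, impact vy=-12.062
  bounce: vy ← 0.66·12.062 = 7.961
Arc 4: start y=0.000, vy=7.961 → t=1.625, apex=3.233, x_land=183.612, impact vy=-7.961
  bounce: vy ← 0.66·7.961 = 5.254
Arc 5: start y=0.000, vy=5.254 → t=1.072, apex=1.408, x_land=198.548, impact vy=-5.254
  bounce: vy ← 0.66·5.254 = 3.468

1 5.365 39.118 74.738
2 3.730 17.040 126.691
3 2.462 7.422 160.981
4 1.625 3.233 183.612
5 1.072 1.408 198.548
final: 198.548 3.468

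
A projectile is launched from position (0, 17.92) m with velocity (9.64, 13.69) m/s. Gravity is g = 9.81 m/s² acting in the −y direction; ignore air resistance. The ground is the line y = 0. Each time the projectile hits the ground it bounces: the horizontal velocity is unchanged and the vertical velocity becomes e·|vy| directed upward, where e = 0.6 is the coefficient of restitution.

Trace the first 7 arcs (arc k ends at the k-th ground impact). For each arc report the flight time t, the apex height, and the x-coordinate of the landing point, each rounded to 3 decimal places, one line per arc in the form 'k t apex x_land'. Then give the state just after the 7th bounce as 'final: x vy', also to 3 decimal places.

1 3.762 27.472 36.267
2 2.840 9.890 63.644
3 1.704 3.560 80.070
4 1.022 1.282 89.926
5 0.613 0.461 95.839
6 0.368 0.166 99.387
7 0.221 0.060 101.516
final: 101.516 0.650

Arc 1: start y=17.920, vy=13.690 → t=3.762, apex=27.472, x_land=36.267, impact vy=-23.217
  bounce: vy ← 0.6·23.217 = 13.930
Arc 2: start y=0.000, vy=13.930 → t=2.840, apex=9.890, x_land=63.644, impact vy=-13.930
  bounce: vy ← 0.6·13.930 = 8.358
Arc 3: start y=0.000, vy=8.358 → t=1.704, apex=3.560, x_land=80.070, impact vy=-8.358
  bounce: vy ← 0.6·8.358 = 5.015
Arc 4: start y=0.000, vy=5.015 → t=1.022, apex=1.282, x_land=89.926, impact vy=-5.015
  bounce: vy ← 0.6·5.015 = 3.009
Arc 5: start y=0.000, vy=3.009 → t=0.613, apex=0.461, x_land=95.839, impact vy=-3.009
  bounce: vy ← 0.6·3.009 = 1.805
Arc 6: start y=0.000, vy=1.805 → t=0.368, apex=0.166, x_land=99.387, impact vy=-1.805
  bounce: vy ← 0.6·1.805 = 1.083
Arc 7: start y=0.000, vy=1.083 → t=0.221, apex=0.060, x_land=101.516, impact vy=-1.083
  bounce: vy ← 0.6·1.083 = 0.650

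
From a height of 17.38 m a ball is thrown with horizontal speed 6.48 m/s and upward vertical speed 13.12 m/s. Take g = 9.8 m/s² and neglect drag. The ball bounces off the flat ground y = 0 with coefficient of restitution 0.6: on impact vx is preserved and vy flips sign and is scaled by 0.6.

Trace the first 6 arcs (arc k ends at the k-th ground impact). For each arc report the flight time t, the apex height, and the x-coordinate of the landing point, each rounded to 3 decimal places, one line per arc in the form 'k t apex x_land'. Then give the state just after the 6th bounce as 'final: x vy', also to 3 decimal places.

Arc 1: start y=17.380, vy=13.120 → t=3.649, apex=26.162, x_land=23.648, impact vy=-22.645
  bounce: vy ← 0.6·22.645 = 13.587
Arc 2: start y=0.000, vy=13.587 → t=2.773, apex=9.418, x_land=41.616, impact vy=-13.587
  bounce: vy ← 0.6·13.587 = 8.152
Arc 3: start y=0.000, vy=8.152 → t=1.664, apex=3.391, x_land=52.397, impact vy=-8.152
  bounce: vy ← 0.6·8.152 = 4.891
Arc 4: start y=0.000, vy=4.891 → t=0.998, apex=1.221, x_land=58.866, impact vy=-4.891
  bounce: vy ← 0.6·4.891 = 2.935
Arc 5: start y=0.000, vy=2.935 → t=0.599, apex=0.439, x_land=62.747, impact vy=-2.935
  bounce: vy ← 0.6·2.935 = 1.761
Arc 6: start y=0.000, vy=1.761 → t=0.359, apex=0.158, x_land=65.075, impact vy=-1.761
  bounce: vy ← 0.6·1.761 = 1.057

1 3.649 26.162 23.648
2 2.773 9.418 41.616
3 1.664 3.391 52.397
4 0.998 1.221 58.866
5 0.599 0.439 62.747
6 0.359 0.158 65.075
final: 65.075 1.057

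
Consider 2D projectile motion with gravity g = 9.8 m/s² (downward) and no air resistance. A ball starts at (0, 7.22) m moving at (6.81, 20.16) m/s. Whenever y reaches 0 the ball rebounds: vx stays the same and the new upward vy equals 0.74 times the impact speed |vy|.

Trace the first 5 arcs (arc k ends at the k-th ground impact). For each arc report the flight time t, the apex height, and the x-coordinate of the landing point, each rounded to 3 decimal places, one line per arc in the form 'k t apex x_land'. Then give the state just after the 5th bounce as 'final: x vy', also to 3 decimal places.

Arc 1: start y=7.220, vy=20.160 → t=4.446, apex=27.956, x_land=30.275, impact vy=-23.408
  bounce: vy ← 0.74·23.408 = 17.322
Arc 2: start y=0.000, vy=17.322 → t=3.535, apex=15.309, x_land=54.349, impact vy=-17.322
  bounce: vy ← 0.74·17.322 = 12.818
Arc 3: start y=0.000, vy=12.818 → t=2.616, apex=8.383, x_land=72.164, impact vy=-12.818
  bounce: vy ← 0.74·12.818 = 9.486
Arc 4: start y=0.000, vy=9.486 → t=1.936, apex=4.591, x_land=85.347, impact vy=-9.486
  bounce: vy ← 0.74·9.486 = 7.019
Arc 5: start y=0.000, vy=7.019 → t=1.433, apex=2.514, x_land=95.102, impact vy=-7.019
  bounce: vy ← 0.74·7.019 = 5.194

1 4.446 27.956 30.275
2 3.535 15.309 54.349
3 2.616 8.383 72.164
4 1.936 4.591 85.347
5 1.433 2.514 95.102
final: 95.102 5.194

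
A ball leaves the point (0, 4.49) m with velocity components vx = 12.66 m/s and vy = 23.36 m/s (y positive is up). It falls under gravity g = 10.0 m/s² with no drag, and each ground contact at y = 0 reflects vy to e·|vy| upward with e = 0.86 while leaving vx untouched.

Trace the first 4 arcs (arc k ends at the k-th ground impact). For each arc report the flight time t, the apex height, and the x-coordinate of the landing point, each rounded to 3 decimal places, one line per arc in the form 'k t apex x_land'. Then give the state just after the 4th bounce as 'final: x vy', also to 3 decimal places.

1 4.857 31.774 61.488
2 4.336 23.500 116.381
3 3.729 17.381 163.589
4 3.207 12.855 204.188
final: 204.188 13.789

Arc 1: start y=4.490, vy=23.360 → t=4.857, apex=31.774, x_land=61.488, impact vy=-25.209
  bounce: vy ← 0.86·25.209 = 21.680
Arc 2: start y=0.000, vy=21.680 → t=4.336, apex=23.500, x_land=116.381, impact vy=-21.680
  bounce: vy ← 0.86·21.680 = 18.645
Arc 3: start y=0.000, vy=18.645 → t=3.729, apex=17.381, x_land=163.589, impact vy=-18.645
  bounce: vy ← 0.86·18.645 = 16.034
Arc 4: start y=0.000, vy=16.034 → t=3.207, apex=12.855, x_land=204.188, impact vy=-16.034
  bounce: vy ← 0.86·16.034 = 13.789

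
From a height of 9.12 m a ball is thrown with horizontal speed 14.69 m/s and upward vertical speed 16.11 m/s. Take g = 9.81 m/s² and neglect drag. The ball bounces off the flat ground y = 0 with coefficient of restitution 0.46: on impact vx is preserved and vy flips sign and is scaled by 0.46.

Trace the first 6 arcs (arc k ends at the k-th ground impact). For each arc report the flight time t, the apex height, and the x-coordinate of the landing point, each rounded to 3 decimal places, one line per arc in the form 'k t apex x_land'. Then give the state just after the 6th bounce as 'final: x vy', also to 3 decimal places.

1 3.777 22.348 55.480
2 1.964 4.729 84.328
3 0.903 1.001 97.597
4 0.416 0.212 103.702
5 0.191 0.045 106.509
6 0.088 0.009 107.801
final: 107.801 0.198

Arc 1: start y=9.120, vy=16.110 → t=3.777, apex=22.348, x_land=55.480, impact vy=-20.940
  bounce: vy ← 0.46·20.940 = 9.632
Arc 2: start y=0.000, vy=9.632 → t=1.964, apex=4.729, x_land=84.328, impact vy=-9.632
  bounce: vy ← 0.46·9.632 = 4.431
Arc 3: start y=0.000, vy=4.431 → t=0.903, apex=1.001, x_land=97.597, impact vy=-4.431
  bounce: vy ← 0.46·4.431 = 2.038
Arc 4: start y=0.000, vy=2.038 → t=0.416, apex=0.212, x_land=103.702, impact vy=-2.038
  bounce: vy ← 0.46·2.038 = 0.938
Arc 5: start y=0.000, vy=0.938 → t=0.191, apex=0.045, x_land=106.509, impact vy=-0.938
  bounce: vy ← 0.46·0.938 = 0.431
Arc 6: start y=0.000, vy=0.431 → t=0.088, apex=0.009, x_land=107.801, impact vy=-0.431
  bounce: vy ← 0.46·0.431 = 0.198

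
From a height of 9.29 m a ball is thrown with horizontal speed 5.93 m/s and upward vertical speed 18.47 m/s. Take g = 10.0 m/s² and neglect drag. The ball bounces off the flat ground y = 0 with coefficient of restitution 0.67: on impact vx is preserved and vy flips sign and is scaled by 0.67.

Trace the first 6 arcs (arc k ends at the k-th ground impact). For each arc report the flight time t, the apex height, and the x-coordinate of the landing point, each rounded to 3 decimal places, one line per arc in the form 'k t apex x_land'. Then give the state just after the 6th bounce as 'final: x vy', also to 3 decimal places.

1 4.143 26.347 24.565
2 3.076 11.827 42.806
3 2.061 5.309 55.027
4 1.381 2.383 63.215
5 0.925 1.070 68.701
6 0.620 0.480 72.377
final: 72.377 2.076

Arc 1: start y=9.290, vy=18.470 → t=4.143, apex=26.347, x_land=24.565, impact vy=-22.955
  bounce: vy ← 0.67·22.955 = 15.380
Arc 2: start y=0.000, vy=15.380 → t=3.076, apex=11.827, x_land=42.806, impact vy=-15.380
  bounce: vy ← 0.67·15.380 = 10.305
Arc 3: start y=0.000, vy=10.305 → t=2.061, apex=5.309, x_land=55.027, impact vy=-10.305
  bounce: vy ← 0.67·10.305 = 6.904
Arc 4: start y=0.000, vy=6.904 → t=1.381, apex=2.383, x_land=63.215, impact vy=-6.904
  bounce: vy ← 0.67·6.904 = 4.626
Arc 5: start y=0.000, vy=4.626 → t=0.925, apex=1.070, x_land=68.701, impact vy=-4.626
  bounce: vy ← 0.67·4.626 = 3.099
Arc 6: start y=0.000, vy=3.099 → t=0.620, apex=0.480, x_land=72.377, impact vy=-3.099
  bounce: vy ← 0.67·3.099 = 2.076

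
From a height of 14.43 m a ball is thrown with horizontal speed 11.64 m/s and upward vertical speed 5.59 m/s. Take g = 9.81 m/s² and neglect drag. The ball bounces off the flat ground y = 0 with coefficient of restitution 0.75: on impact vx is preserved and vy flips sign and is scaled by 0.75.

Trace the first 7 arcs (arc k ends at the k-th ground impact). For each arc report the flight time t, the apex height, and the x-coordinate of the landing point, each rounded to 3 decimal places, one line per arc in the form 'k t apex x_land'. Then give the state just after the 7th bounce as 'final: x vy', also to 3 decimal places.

Arc 1: start y=14.430, vy=5.590 → t=2.377, apex=16.023, x_land=27.671, impact vy=-17.730
  bounce: vy ← 0.75·17.730 = 13.298
Arc 2: start y=0.000, vy=13.298 → t=2.711, apex=9.013, x_land=59.227, impact vy=-13.298
  bounce: vy ← 0.75·13.298 = 9.973
Arc 3: start y=0.000, vy=9.973 → t=2.033, apex=5.070, x_land=82.895, impact vy=-9.973
  bounce: vy ← 0.75·9.973 = 7.480
Arc 4: start y=0.000, vy=7.480 → t=1.525, apex=2.852, x_land=100.646, impact vy=-7.480
  bounce: vy ← 0.75·7.480 = 5.610
Arc 5: start y=0.000, vy=5.610 → t=1.144, apex=1.604, x_land=113.959, impact vy=-5.610
  bounce: vy ← 0.75·5.610 = 4.207
Arc 6: start y=0.000, vy=4.207 → t=0.858, apex=0.902, x_land=123.943, impact vy=-4.207
  bounce: vy ← 0.75·4.207 = 3.156
Arc 7: start y=0.000, vy=3.156 → t=0.643, apex=0.508, x_land=131.432, impact vy=-3.156
  bounce: vy ← 0.75·3.156 = 2.367

1 2.377 16.023 27.671
2 2.711 9.013 59.227
3 2.033 5.070 82.895
4 1.525 2.852 100.646
5 1.144 1.604 113.959
6 0.858 0.902 123.943
7 0.643 0.508 131.432
final: 131.432 2.367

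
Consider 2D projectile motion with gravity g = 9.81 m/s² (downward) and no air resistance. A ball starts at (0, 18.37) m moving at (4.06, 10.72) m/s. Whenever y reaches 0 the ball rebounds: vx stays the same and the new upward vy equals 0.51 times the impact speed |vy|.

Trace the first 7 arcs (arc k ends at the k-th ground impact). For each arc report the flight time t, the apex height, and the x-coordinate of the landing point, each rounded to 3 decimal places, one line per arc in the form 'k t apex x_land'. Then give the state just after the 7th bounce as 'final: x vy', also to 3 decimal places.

Arc 1: start y=18.370, vy=10.720 → t=3.315, apex=24.227, x_land=13.460, impact vy=-21.802
  bounce: vy ← 0.51·21.802 = 11.119
Arc 2: start y=0.000, vy=11.119 → t=2.267, apex=6.301, x_land=22.663, impact vy=-11.119
  bounce: vy ← 0.51·11.119 = 5.671
Arc 3: start y=0.000, vy=5.671 → t=1.156, apex=1.639, x_land=27.357, impact vy=-5.671
  bounce: vy ← 0.51·5.671 = 2.892
Arc 4: start y=0.000, vy=2.892 → t=0.590, apex=0.426, x_land=29.751, impact vy=-2.892
  bounce: vy ← 0.51·2.892 = 1.475
Arc 5: start y=0.000, vy=1.475 → t=0.301, apex=0.111, x_land=30.972, impact vy=-1.475
  bounce: vy ← 0.51·1.475 = 0.752
Arc 6: start y=0.000, vy=0.752 → t=0.153, apex=0.029, x_land=31.595, impact vy=-0.752
  bounce: vy ← 0.51·0.752 = 0.384
Arc 7: start y=0.000, vy=0.384 → t=0.078, apex=0.008, x_land=31.912, impact vy=-0.384
  bounce: vy ← 0.51·0.384 = 0.196

1 3.315 24.227 13.460
2 2.267 6.301 22.663
3 1.156 1.639 27.357
4 0.590 0.426 29.751
5 0.301 0.111 30.972
6 0.153 0.029 31.595
7 0.078 0.008 31.912
final: 31.912 0.196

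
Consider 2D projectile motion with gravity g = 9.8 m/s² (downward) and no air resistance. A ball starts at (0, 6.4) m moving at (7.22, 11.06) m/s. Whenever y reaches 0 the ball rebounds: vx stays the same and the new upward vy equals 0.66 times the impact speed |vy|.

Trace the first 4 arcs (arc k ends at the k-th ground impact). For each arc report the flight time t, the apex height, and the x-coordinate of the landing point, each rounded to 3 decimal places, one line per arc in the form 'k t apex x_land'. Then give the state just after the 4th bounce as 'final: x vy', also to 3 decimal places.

1 2.735 12.641 19.745
2 2.120 5.506 35.052
3 1.399 2.399 45.155
4 0.924 1.045 51.823
final: 51.823 2.987

Arc 1: start y=6.400, vy=11.060 → t=2.735, apex=12.641, x_land=19.745, impact vy=-15.741
  bounce: vy ← 0.66·15.741 = 10.389
Arc 2: start y=0.000, vy=10.389 → t=2.120, apex=5.506, x_land=35.052, impact vy=-10.389
  bounce: vy ← 0.66·10.389 = 6.857
Arc 3: start y=0.000, vy=6.857 → t=1.399, apex=2.399, x_land=45.155, impact vy=-6.857
  bounce: vy ← 0.66·6.857 = 4.525
Arc 4: start y=0.000, vy=4.525 → t=0.924, apex=1.045, x_land=51.823, impact vy=-4.525
  bounce: vy ← 0.66·4.525 = 2.987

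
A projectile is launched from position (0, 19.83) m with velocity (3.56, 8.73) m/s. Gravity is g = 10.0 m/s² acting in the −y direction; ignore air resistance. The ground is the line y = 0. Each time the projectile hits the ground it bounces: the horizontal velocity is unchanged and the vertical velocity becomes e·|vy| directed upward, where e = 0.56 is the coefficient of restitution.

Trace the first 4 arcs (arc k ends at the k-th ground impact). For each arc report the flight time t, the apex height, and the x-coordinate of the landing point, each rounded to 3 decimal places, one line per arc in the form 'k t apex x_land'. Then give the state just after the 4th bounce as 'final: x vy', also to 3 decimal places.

Arc 1: start y=19.830, vy=8.730 → t=3.047, apex=23.641, x_land=10.849, impact vy=-21.744
  bounce: vy ← 0.56·21.744 = 12.177
Arc 2: start y=0.000, vy=12.177 → t=2.435, apex=7.414, x_land=19.519, impact vy=-12.177
  bounce: vy ← 0.56·12.177 = 6.819
Arc 3: start y=0.000, vy=6.819 → t=1.364, apex=2.325, x_land=24.374, impact vy=-6.819
  bounce: vy ← 0.56·6.819 = 3.819
Arc 4: start y=0.000, vy=3.819 → t=0.764, apex=0.729, x_land=27.093, impact vy=-3.819
  bounce: vy ← 0.56·3.819 = 2.138

1 3.047 23.641 10.849
2 2.435 7.414 19.519
3 1.364 2.325 24.374
4 0.764 0.729 27.093
final: 27.093 2.138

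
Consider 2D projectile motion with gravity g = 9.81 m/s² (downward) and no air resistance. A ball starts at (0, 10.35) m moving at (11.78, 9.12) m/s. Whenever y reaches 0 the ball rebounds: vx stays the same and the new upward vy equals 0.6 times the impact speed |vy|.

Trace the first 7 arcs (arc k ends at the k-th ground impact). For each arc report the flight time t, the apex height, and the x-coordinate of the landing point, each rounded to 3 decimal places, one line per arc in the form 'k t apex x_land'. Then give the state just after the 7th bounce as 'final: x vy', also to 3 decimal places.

1 2.654 14.589 31.268
2 2.070 5.252 55.647
3 1.242 1.891 70.275
4 0.745 0.681 79.051
5 0.447 0.245 84.317
6 0.268 0.088 87.477
7 0.161 0.032 89.373
final: 89.373 0.474

Arc 1: start y=10.350, vy=9.120 → t=2.654, apex=14.589, x_land=31.268, impact vy=-16.919
  bounce: vy ← 0.6·16.919 = 10.151
Arc 2: start y=0.000, vy=10.151 → t=2.070, apex=5.252, x_land=55.647, impact vy=-10.151
  bounce: vy ← 0.6·10.151 = 6.091
Arc 3: start y=0.000, vy=6.091 → t=1.242, apex=1.891, x_land=70.275, impact vy=-6.091
  bounce: vy ← 0.6·6.091 = 3.654
Arc 4: start y=0.000, vy=3.654 → t=0.745, apex=0.681, x_land=79.051, impact vy=-3.654
  bounce: vy ← 0.6·3.654 = 2.193
Arc 5: start y=0.000, vy=2.193 → t=0.447, apex=0.245, x_land=84.317, impact vy=-2.193
  bounce: vy ← 0.6·2.193 = 1.316
Arc 6: start y=0.000, vy=1.316 → t=0.268, apex=0.088, x_land=87.477, impact vy=-1.316
  bounce: vy ← 0.6·1.316 = 0.789
Arc 7: start y=0.000, vy=0.789 → t=0.161, apex=0.032, x_land=89.373, impact vy=-0.789
  bounce: vy ← 0.6·0.789 = 0.474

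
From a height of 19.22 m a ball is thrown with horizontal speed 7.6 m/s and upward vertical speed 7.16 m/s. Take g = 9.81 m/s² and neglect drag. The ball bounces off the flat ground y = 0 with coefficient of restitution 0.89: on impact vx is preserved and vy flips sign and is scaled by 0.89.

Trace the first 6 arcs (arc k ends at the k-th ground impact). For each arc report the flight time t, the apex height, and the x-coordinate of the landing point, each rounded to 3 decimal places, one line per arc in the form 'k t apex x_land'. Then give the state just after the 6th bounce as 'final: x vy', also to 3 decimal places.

1 2.840 21.833 21.581
2 3.755 17.294 50.122
3 3.342 13.698 75.524
4 2.975 10.851 98.131
5 2.647 8.595 118.252
6 2.356 6.808 136.159
final: 136.159 10.286

Arc 1: start y=19.220, vy=7.160 → t=2.840, apex=21.833, x_land=21.581, impact vy=-20.697
  bounce: vy ← 0.89·20.697 = 18.420
Arc 2: start y=0.000, vy=18.420 → t=3.755, apex=17.294, x_land=50.122, impact vy=-18.420
  bounce: vy ← 0.89·18.420 = 16.394
Arc 3: start y=0.000, vy=16.394 → t=3.342, apex=13.698, x_land=75.524, impact vy=-16.394
  bounce: vy ← 0.89·16.394 = 14.591
Arc 4: start y=0.000, vy=14.591 → t=2.975, apex=10.851, x_land=98.131, impact vy=-14.591
  bounce: vy ← 0.89·14.591 = 12.986
Arc 5: start y=0.000, vy=12.986 → t=2.647, apex=8.595, x_land=118.252, impact vy=-12.986
  bounce: vy ← 0.89·12.986 = 11.557
Arc 6: start y=0.000, vy=11.557 → t=2.356, apex=6.808, x_land=136.159, impact vy=-11.557
  bounce: vy ← 0.89·11.557 = 10.286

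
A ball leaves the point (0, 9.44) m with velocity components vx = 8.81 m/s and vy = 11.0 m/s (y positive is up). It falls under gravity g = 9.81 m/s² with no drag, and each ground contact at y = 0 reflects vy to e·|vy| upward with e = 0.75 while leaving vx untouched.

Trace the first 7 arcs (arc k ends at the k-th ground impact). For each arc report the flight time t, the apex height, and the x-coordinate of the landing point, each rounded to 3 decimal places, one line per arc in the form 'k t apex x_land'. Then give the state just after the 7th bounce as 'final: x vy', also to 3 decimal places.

Arc 1: start y=9.440, vy=11.000 → t=2.905, apex=15.607, x_land=25.594, impact vy=-17.499
  bounce: vy ← 0.75·17.499 = 13.124
Arc 2: start y=0.000, vy=13.124 → t=2.676, apex=8.779, x_land=49.167, impact vy=-13.124
  bounce: vy ← 0.75·13.124 = 9.843
Arc 3: start y=0.000, vy=9.843 → t=2.007, apex=4.938, x_land=66.846, impact vy=-9.843
  bounce: vy ← 0.75·9.843 = 7.382
Arc 4: start y=0.000, vy=7.382 → t=1.505, apex=2.778, x_land=80.106, impact vy=-7.382
  bounce: vy ← 0.75·7.382 = 5.537
Arc 5: start y=0.000, vy=5.537 → t=1.129, apex=1.562, x_land=90.051, impact vy=-5.537
  bounce: vy ← 0.75·5.537 = 4.153
Arc 6: start y=0.000, vy=4.153 → t=0.847, apex=0.879, x_land=97.509, impact vy=-4.153
  bounce: vy ← 0.75·4.153 = 3.114
Arc 7: start y=0.000, vy=3.114 → t=0.635, apex=0.494, x_land=103.103, impact vy=-3.114
  bounce: vy ← 0.75·3.114 = 2.336

1 2.905 15.607 25.594
2 2.676 8.779 49.167
3 2.007 4.938 66.846
4 1.505 2.778 80.106
5 1.129 1.562 90.051
6 0.847 0.879 97.509
7 0.635 0.494 103.103
final: 103.103 2.336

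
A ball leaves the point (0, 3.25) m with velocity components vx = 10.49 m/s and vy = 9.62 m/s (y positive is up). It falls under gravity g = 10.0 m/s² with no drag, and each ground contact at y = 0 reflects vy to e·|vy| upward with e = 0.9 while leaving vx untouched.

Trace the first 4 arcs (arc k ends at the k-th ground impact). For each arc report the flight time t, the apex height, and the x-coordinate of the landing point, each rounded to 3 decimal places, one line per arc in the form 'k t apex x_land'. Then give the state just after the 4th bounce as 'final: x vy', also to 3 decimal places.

Arc 1: start y=3.250, vy=9.620 → t=2.217, apex=7.877, x_land=23.258, impact vy=-12.552
  bounce: vy ← 0.9·12.552 = 11.297
Arc 2: start y=0.000, vy=11.297 → t=2.259, apex=6.381, x_land=46.958, impact vy=-11.297
  bounce: vy ← 0.9·11.297 = 10.167
Arc 3: start y=0.000, vy=10.167 → t=2.033, apex=5.168, x_land=68.288, impact vy=-10.167
  bounce: vy ← 0.9·10.167 = 9.150
Arc 4: start y=0.000, vy=9.150 → t=1.830, apex=4.186, x_land=87.485, impact vy=-9.150
  bounce: vy ← 0.9·9.150 = 8.235

1 2.217 7.877 23.258
2 2.259 6.381 46.958
3 2.033 5.168 68.288
4 1.830 4.186 87.485
final: 87.485 8.235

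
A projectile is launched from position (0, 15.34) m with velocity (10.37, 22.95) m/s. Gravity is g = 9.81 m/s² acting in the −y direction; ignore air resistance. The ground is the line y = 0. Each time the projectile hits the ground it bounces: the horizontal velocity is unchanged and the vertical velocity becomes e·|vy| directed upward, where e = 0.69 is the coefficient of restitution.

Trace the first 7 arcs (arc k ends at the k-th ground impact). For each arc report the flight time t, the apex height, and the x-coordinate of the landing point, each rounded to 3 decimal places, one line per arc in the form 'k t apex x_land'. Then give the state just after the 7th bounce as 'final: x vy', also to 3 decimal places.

Arc 1: start y=15.340, vy=22.950 → t=5.272, apex=42.185, x_land=54.672, impact vy=-28.769
  bounce: vy ← 0.69·28.769 = 19.851
Arc 2: start y=0.000, vy=19.851 → t=4.047, apex=20.084, x_land=96.640, impact vy=-19.851
  bounce: vy ← 0.69·19.851 = 13.697
Arc 3: start y=0.000, vy=13.697 → t=2.792, apex=9.562, x_land=125.598, impact vy=-13.697
  bounce: vy ← 0.69·13.697 = 9.451
Arc 4: start y=0.000, vy=9.451 → t=1.927, apex=4.553, x_land=145.579, impact vy=-9.451
  bounce: vy ← 0.69·9.451 = 6.521
Arc 5: start y=0.000, vy=6.521 → t=1.329, apex=2.167, x_land=159.365, impact vy=-6.521
  bounce: vy ← 0.69·6.521 = 4.500
Arc 6: start y=0.000, vy=4.500 → t=0.917, apex=1.032, x_land=168.878, impact vy=-4.500
  bounce: vy ← 0.69·4.500 = 3.105
Arc 7: start y=0.000, vy=3.105 → t=0.633, apex=0.491, x_land=175.442, impact vy=-3.105
  bounce: vy ← 0.69·3.105 = 2.142

1 5.272 42.185 54.672
2 4.047 20.084 96.640
3 2.792 9.562 125.598
4 1.927 4.553 145.579
5 1.329 2.167 159.365
6 0.917 1.032 168.878
7 0.633 0.491 175.442
final: 175.442 2.142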